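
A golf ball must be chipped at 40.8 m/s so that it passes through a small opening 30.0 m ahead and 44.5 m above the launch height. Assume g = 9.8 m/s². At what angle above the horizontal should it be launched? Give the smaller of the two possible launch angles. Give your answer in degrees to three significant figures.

62.1°

Trajectory: y = x tanθ − g x² (1 + tan²θ)/(2v₀²). With x = 30.0, y = 44.5, v₀ = 40.8, g = 9.80:
2.649 tan²θ − 30.0 tanθ + (47.15) = 0.
tanθ = [30.0 ± √(30.0² − 4 × 2.649 × (47.15))] / (2 × 2.649) = (30.0 ± 20.01) / 5.298, giving tanθ = 1.886 or 9.438.
θ = 62.06° or 83.95°; the smaller is 62.06°.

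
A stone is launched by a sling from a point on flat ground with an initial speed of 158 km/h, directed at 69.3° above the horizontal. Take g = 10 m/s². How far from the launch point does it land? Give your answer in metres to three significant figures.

127 m

Convert: 158 km/h = 158/3.6 = 43.89 m/s.
Resolve: vₓ = 43.89 cos 69.3° = 15.51 m/s and v_y0 = 43.89 sin 69.3° = 41.06 m/s.
Time aloft: T = 2 v_y0 / g = 2 × 41.06 / 10.0 = 8.211 s.
Horizontal distance R = vₓ T = 15.51 × 8.211 = 127.4 m.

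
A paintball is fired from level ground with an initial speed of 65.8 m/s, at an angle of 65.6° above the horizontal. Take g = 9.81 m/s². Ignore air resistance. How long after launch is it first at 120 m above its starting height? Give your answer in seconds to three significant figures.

2.52 s

Components: vₓ = 65.80 cos 65.6° = 27.18 m/s, v_y0 = 65.80 sin 65.6° = 59.92 m/s.
Height y(t) = 59.92 t − 4.905 t² = 120 gives 4.905 t² − 59.92 t + 120 = 0.
t = [59.92 ± √(59.92² − 2·9.81·120)] / 9.81 = (59.92 ± 35.16) / 9.81, so t = 2.524 s or t = 9.693 s.
The first (ascending) time is 2.524 s.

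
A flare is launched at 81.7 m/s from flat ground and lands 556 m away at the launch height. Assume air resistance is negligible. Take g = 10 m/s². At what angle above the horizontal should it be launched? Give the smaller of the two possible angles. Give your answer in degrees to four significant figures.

28.20°

From R = (v₀²/g) sin 2θ: sin 2θ = 10.0 × 556 / 6674.9 = 0.8330.
2θ = 56.41° or 180° − 56.41° = 123.6°, so θ = 28.20° or 61.80°.
The smaller angle is 28.20°.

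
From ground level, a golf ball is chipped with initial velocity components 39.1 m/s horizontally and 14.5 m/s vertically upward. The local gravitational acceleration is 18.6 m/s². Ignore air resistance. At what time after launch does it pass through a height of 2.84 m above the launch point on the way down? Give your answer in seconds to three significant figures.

1.33 s

Height y(t) = 14.50 t − 9.300 t² = 2.84 gives 9.300 t² − 14.50 t + 2.84 = 0.
t = [14.50 ± √(14.50² − 2·18.6·2.84)] / 18.6 = (14.50 ± 10.23) / 18.6, so t = 0.2297 s or t = 1.329 s.
The descending-branch root is 1.329 s.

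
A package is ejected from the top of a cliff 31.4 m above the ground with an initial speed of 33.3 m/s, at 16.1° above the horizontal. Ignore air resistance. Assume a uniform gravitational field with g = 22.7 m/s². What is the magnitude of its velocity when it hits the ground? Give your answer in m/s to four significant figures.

Components: vₓ = 33.30 cos 16.1° = 31.99 m/s, v_y0 = 33.30 sin 16.1° = 9.235 m/s.
With up positive and y = 0 at the ground: y(t) = 31.4 + (9.235) t − 11.35 t². Setting y = 0 and taking the positive root: t = [9.235 + √(9.235² + 2·22.7·31.4)] / 22.7 = (9.235 + 38.87) / 22.7 = 2.119 s.
Vertical velocity at impact: v_y = v_y0 − g t = 9.235 − 22.7 × 2.119 = −38.87 m/s.
Speed: |v| = √(vₓ² + v_y²) = √(31.99² + 38.87²) = 50.34 m/s.

50.34 m/s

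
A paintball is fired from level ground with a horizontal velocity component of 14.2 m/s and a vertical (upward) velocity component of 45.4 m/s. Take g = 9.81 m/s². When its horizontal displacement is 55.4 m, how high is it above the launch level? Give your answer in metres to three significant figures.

102 m

At x = 55.4 m, t = x/vₓ = 55.4/14.20 = 3.901 s.
Height: y = v_y0 t − ½ g t² = 45.40 × 3.901 − 4.905 × 3.901² = 177.1 − 74.66 = 102.5 m.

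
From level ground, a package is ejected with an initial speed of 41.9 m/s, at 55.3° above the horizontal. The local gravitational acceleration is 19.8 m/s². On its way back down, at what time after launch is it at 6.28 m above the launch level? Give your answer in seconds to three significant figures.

vₓ = 41.90 cos 55.3° = 23.85 m/s; v_y0 = 41.90 sin 55.3° = 34.45 m/s.
Require v_y0 t − ½ g t² = 6.28, i.e. 9.900 t² − 34.45 t + 6.28 = 0.
t = [34.45 ± √(34.45² − 2·19.8·6.28)] / 19.8 = (34.45 ± 30.63) / 19.8, so t = 0.1930 s or t = 3.287 s.
The descending-branch root is 3.287 s.

3.29 s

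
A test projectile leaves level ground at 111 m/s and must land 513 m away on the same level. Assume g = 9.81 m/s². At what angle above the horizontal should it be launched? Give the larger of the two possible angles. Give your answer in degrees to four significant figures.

77.95°

From R = (v₀²/g) sin 2θ: sin 2θ = 9.81 × 513 / 12321 = 0.4085.
2θ = 24.11° or 180° − 24.11° = 155.9°, so θ = 12.05° or 77.95°.
The larger angle is 77.95°.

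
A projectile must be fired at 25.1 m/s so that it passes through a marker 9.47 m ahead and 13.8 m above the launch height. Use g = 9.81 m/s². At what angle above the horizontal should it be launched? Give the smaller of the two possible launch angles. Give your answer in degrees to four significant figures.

Trajectory: y = x tanθ − g x² (1 + tan²θ)/(2v₀²). With x = 9.47, y = 13.8, v₀ = 25.1, g = 9.81:
0.6982 tan²θ − 9.47 tanθ + (14.50) = 0.
tanθ = [9.47 ± √(9.47² − 4 × 0.6982 × (14.50))] / (2 × 0.6982) = (9.47 ± 7.014) / 1.396, giving tanθ = 1.759 or 11.80.
θ = 60.38° or 85.16°; the smaller is 60.38°.

60.38°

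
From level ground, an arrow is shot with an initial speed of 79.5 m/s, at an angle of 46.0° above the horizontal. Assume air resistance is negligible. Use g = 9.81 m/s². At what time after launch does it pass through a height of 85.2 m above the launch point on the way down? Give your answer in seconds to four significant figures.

9.905 s

Resolve: vₓ = 79.50 cos 46.0° = 55.23 m/s and v_y0 = 79.50 sin 46.0° = 57.19 m/s.
Height y(t) = 57.19 t − 4.905 t² = 85.2 gives 4.905 t² − 57.19 t + 85.2 = 0.
t = [57.19 ± √(57.19² − 2·9.81·85.2)] / 9.81 = (57.19 ± 39.98) / 9.81, so t = 1.754 s or t = 9.905 s.
The descending-branch root is 9.905 s.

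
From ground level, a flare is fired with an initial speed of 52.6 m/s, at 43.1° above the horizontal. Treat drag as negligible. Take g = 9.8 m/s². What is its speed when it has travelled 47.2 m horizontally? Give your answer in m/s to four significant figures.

45.23 m/s

Components: vₓ = 52.60 cos 43.1° = 38.41 m/s, v_y0 = 52.60 sin 43.1° = 35.94 m/s.
At x = 47.2 m, t = x/vₓ = 47.2/38.41 = 1.229 s.
Vertical velocity there: v_y = v_y0 − g t = 35.94 − 9.80 × 1.229 = 23.90 m/s.
Speed: √(vₓ² + v_y²) = √(38.41² + 23.90²) = 45.23 m/s.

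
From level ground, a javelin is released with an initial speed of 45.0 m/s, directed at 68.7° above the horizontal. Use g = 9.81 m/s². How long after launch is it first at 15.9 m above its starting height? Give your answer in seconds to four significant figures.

Resolve: vₓ = 45.00 cos 68.7° = 16.35 m/s and v_y0 = 45.00 sin 68.7° = 41.93 m/s.
Require v_y0 t − ½ g t² = 15.9, i.e. 4.905 t² − 41.93 t + 15.9 = 0.
Quadratic formula: t = (41.93 ± √1445.8) / 9.81 = (41.93 ± 38.02) / 9.81 → t = 0.3977 s or 8.150 s.
The first (ascending) time is 0.3977 s.

0.3977 s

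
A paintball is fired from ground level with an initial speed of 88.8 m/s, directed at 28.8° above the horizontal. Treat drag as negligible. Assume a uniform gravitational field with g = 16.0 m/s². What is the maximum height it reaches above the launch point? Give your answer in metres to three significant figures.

57.2 m

Resolve: vₓ = 88.80 cos 28.8° = 77.82 m/s and v_y0 = 88.80 sin 28.8° = 42.78 m/s.
At the apex v_y = 0, so H = v_y0²/(2g) = 42.78²/32.00 = 57.19 m.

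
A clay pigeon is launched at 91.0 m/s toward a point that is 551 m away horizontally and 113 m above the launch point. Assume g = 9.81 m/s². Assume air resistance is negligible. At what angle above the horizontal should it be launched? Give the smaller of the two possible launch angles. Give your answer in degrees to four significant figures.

34.38°

Trajectory: y = x tanθ − g x² (1 + tan²θ)/(2v₀²). With x = 551, y = 113, v₀ = 91.0, g = 9.81:
179.8 tan²θ − 551 tanθ + (292.8) = 0.
tanθ = [551 ± √(551² − 4 × 179.8 × (292.8))] / (2 × 179.8) = (551 ± 304.9) / 359.7, giving tanθ = 0.6843 or 2.380.
θ = 34.38° or 67.21°; the smaller is 34.38°.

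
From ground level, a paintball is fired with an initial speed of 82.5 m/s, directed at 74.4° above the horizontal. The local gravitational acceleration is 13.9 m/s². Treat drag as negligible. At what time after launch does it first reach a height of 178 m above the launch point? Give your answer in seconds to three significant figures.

3.06 s

vₓ = 82.50 cos 74.4° = 22.19 m/s; v_y0 = 82.50 sin 74.4° = 79.46 m/s.
Require v_y0 t − ½ g t² = 178, i.e. 6.950 t² − 79.46 t + 178 = 0.
t = [79.46 ± √(79.46² − 2·13.9·178)] / 13.9 = (79.46 ± 36.95) / 13.9, so t = 3.058 s or t = 8.375 s.
The first (ascending) time is 3.058 s.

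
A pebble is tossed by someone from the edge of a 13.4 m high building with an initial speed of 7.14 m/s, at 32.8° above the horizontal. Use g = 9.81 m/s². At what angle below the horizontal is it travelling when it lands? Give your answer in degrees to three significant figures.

Horizontal component vₓ = 7.140 cos 32.8° = 6.002 m/s; vertical v_y0 = 7.140 sin 32.8° = 3.868 m/s.
The projectile lands when y = 13.4 + (3.868) t − ½·9.81·t² = 0. Positive root: t = (3.868 + √(3.868² + 2·9.81·13.4)) / 9.81 = (3.868 + 16.67) / 9.81 = 2.093 s.
At impact: v_y = v_y0 − g t = −16.67 m/s; vₓ = 6.002 m/s.
Angle below horizontal: arctan(|v_y|/vₓ) = arctan(16.67/6.002) = 70.20°.

70.2°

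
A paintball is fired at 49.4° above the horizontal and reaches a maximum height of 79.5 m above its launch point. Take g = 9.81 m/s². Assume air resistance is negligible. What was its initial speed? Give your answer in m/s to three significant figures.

At the peak v_y = 0, so v_y0 = √(2gH) = √(2 × 9.81 × 79.5) = 39.49 m/s.
v_y0 = v₀ sin θ ⇒ v₀ = 39.49 / sin 49.4° = 52.02 m/s.

52.0 m/s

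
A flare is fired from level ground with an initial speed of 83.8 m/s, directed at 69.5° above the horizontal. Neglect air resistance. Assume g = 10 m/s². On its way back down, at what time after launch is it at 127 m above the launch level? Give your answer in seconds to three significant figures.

13.9 s

Components: vₓ = 83.80 cos 69.5° = 29.35 m/s, v_y0 = 83.80 sin 69.5° = 78.49 m/s.
Height y(t) = 78.49 t − 5.000 t² = 127 gives 5.000 t² − 78.49 t + 127 = 0.
t = [78.49 ± √(78.49² − 2·10.0·127)] / 10.0 = (78.49 ± 60.18) / 10.0, so t = 1.832 s or t = 13.87 s.
The descending-branch root is 13.87 s.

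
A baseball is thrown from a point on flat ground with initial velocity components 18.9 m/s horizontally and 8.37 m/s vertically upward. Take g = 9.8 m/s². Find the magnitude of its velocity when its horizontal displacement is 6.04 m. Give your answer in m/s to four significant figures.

19.61 m/s

Time to reach x = 6.04 m: t = x/vₓ = 6.04/18.90 = 0.3196 s.
Vertical velocity there: v_y = v_y0 − g t = 8.370 − 9.80 × 0.3196 = 5.238 m/s.
Speed: √(vₓ² + v_y²) = √(18.90² + 5.238²) = 19.61 m/s.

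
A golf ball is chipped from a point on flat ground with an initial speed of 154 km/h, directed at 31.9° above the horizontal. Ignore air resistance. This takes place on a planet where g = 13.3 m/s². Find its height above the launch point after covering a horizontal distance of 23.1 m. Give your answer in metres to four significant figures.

11.69 m

Convert: 154 km/h = 154/3.6 = 42.78 m/s.
Resolve: vₓ = 42.78 cos 31.9° = 36.32 m/s and v_y0 = 42.78 sin 31.9° = 22.61 m/s.
At x = 23.1 m, t = x/vₓ = 23.1/36.32 = 0.6361 s.
Height: y = v_y0 t − ½ g t² = 22.61 × 0.6361 − 6.650 × 0.6361² = 14.38 − 2.690 = 11.69 m.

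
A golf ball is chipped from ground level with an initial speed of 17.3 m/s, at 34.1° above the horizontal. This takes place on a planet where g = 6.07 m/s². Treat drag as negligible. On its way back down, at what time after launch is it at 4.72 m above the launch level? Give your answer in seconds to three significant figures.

Components: vₓ = 17.30 cos 34.1° = 14.33 m/s, v_y0 = 17.30 sin 34.1° = 9.699 m/s.
Set y = v_y0 t − ½ g t² = 4.72: 3.035 t² − 9.699 t + 4.72 = 0.
Quadratic formula: t = (9.699 ± √36.771) / 6.07 = (9.699 ± 6.064) / 6.07 → t = 0.5989 s or 2.597 s.
The descending-branch root is 2.597 s.

2.60 s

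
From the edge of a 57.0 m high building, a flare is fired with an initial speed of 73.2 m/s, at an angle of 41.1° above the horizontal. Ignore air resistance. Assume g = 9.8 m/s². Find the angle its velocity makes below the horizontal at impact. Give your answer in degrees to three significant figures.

Horizontal component vₓ = 73.20 cos 41.1° = 55.16 m/s; vertical v_y0 = 73.20 sin 41.1° = 48.12 m/s.
With up positive and y = 0 at the ground: y(t) = 57.0 + (48.12) t − 4.900 t². Setting y = 0 and taking the positive root: t = [48.12 + √(48.12² + 2·9.80·57.0)] / 9.80 = (48.12 + 58.59) / 9.80 = 10.89 s.
At impact: v_y = v_y0 − g t = −58.59 m/s; vₓ = 55.16 m/s.
Angle below horizontal: arctan(|v_y|/vₓ) = arctan(58.59/55.16) = 46.73°.

46.7°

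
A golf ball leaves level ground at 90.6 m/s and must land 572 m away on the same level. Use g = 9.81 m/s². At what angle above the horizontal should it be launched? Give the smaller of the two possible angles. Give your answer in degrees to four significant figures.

From R = (v₀²/g) sin 2θ: sin 2θ = 9.81 × 572 / 8208.4 = 0.6836.
2θ = 43.13° or 180° − 43.13° = 136.9°, so θ = 21.56° or 68.44°.
The smaller angle is 21.56°.

21.56°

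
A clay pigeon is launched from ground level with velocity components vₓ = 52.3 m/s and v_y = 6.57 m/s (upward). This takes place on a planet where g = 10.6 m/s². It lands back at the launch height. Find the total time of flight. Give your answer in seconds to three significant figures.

1.24 s

It returns to y = 0 when t = 2 v_y0 / g = 2(6.570)/10.6 = 1.240 s.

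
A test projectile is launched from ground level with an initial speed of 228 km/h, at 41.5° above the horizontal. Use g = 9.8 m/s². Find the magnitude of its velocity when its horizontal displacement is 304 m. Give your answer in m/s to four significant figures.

Convert: 228 km/h = 228/3.6 = 63.33 m/s.
Components: vₓ = 63.33 cos 41.5° = 47.43 m/s, v_y0 = 63.33 sin 41.5° = 41.97 m/s.
At x = 304 m, t = x/vₓ = 304/47.43 = 6.409 s.
Vertical velocity there: v_y = v_y0 − g t = 41.97 − 9.80 × 6.409 = −20.84 m/s.
Speed: √(vₓ² + v_y²) = √(47.43² + 20.84²) = 51.81 m/s.

51.81 m/s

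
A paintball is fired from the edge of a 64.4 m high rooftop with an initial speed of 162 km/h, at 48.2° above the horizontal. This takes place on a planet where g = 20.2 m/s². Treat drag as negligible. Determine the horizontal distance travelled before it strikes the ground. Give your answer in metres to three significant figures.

Convert: 162 km/h = 162/3.6 = 45.00 m/s.
Components: vₓ = 45.00 cos 48.2° = 29.99 m/s, v_y0 = 45.00 sin 48.2° = 33.55 m/s.
The projectile lands when y = 64.4 + (33.55) t − ½·20.2·t² = 0. Positive root: t = (33.55 + √(33.55² + 2·20.2·64.4)) / 20.2 = (33.55 + 61.05) / 20.2 = 4.683 s.
Horizontal distance: R = vₓ t = 29.99 × 4.683 = 140.5 m.

140 m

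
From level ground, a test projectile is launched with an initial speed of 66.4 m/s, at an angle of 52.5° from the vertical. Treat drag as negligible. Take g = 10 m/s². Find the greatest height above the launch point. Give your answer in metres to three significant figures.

81.7 m

vₓ = 66.40 sin 52.5° = 52.68 m/s; v_y0 = 66.40 cos 52.5° = 40.42 m/s.
Peak height H = v_y0² / (2g) = 1633.9 / 20.00 = 81.70 m.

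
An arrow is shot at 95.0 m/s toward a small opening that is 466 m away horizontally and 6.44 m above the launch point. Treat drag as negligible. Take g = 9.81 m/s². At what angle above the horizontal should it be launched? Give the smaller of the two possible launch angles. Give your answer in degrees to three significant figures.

Trajectory: y = x tanθ − g x² (1 + tan²θ)/(2v₀²). With x = 466, y = 6.44, v₀ = 95.0, g = 9.81:
118.0 tan²θ − 466 tanθ + (124.5) = 0.
tanθ = [466 ± √(466² − 4 × 118.0 × (124.5))] / (2 × 118.0) = (466 ± 398.0) / 236.0, giving tanθ = 0.2881 or 3.660.
θ = 16.07° or 74.72°; the smaller is 16.07°.

16.1°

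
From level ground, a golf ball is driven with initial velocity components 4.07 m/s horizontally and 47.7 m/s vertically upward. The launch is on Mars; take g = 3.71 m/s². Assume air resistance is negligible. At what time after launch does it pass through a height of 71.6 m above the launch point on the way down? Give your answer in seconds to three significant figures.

24.1 s

Require v_y0 t − ½ g t² = 71.6, i.e. 1.855 t² − 47.70 t + 71.6 = 0.
t = [47.70 ± √(47.70² − 2·3.71·71.6)] / 3.71 = (47.70 ± 41.76) / 3.71, so t = 1.601 s or t = 24.11 s.
The descending-branch root is 24.11 s.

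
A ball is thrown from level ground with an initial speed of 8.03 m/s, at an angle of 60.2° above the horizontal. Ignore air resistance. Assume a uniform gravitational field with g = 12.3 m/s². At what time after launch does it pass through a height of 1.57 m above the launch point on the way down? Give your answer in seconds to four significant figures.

Components: vₓ = 8.030 cos 60.2° = 3.991 m/s, v_y0 = 8.030 sin 60.2° = 6.968 m/s.
Set y = v_y0 t − ½ g t² = 1.57: 6.150 t² − 6.968 t + 1.57 = 0.
Quadratic formula: t = (6.968 ± √9.9332) / 12.3 = (6.968 ± 3.152) / 12.3 → t = 0.3103 s or 0.8228 s.
The descending-branch root is 0.8228 s.

0.8228 s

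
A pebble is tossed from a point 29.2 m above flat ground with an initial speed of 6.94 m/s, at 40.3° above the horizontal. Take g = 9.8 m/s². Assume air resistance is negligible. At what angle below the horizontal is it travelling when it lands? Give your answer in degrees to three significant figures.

Resolve: vₓ = 6.940 cos 40.3° = 5.293 m/s and v_y0 = 6.940 sin 40.3° = 4.489 m/s.
The projectile lands when y = 29.2 + (4.489) t − ½·9.80·t² = 0. Positive root: t = (4.489 + √(4.489² + 2·9.80·29.2)) / 9.80 = (4.489 + 24.34) / 9.80 = 2.942 s.
At impact: v_y = v_y0 − g t = −24.34 m/s; vₓ = 5.293 m/s.
Angle below horizontal: arctan(|v_y|/vₓ) = arctan(24.34/5.293) = 77.73°.

77.7°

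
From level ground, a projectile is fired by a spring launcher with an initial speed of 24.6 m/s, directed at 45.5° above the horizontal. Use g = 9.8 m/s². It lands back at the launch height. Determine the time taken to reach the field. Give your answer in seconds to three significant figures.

3.58 s

Horizontal component vₓ = 24.60 cos 45.5° = 17.24 m/s; vertical v_y0 = 24.60 sin 45.5° = 17.55 m/s.
Time of flight on level ground: T = 2 v_y0 / g = 2 × 17.55 / 9.80 = 3.581 s.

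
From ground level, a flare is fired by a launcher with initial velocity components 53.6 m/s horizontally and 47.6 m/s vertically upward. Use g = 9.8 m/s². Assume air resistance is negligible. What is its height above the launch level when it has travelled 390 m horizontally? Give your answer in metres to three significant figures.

x = vₓ t ⇒ t = 390/53.60 = 7.276 s.
Height: y = v_y0 t − ½ g t² = 47.60 × 7.276 − 4.900 × 7.276² = 346.3 − 259.4 = 86.93 m.

86.9 m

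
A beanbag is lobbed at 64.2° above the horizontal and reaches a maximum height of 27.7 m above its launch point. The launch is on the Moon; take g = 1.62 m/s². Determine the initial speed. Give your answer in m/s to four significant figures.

10.52 m/s

At the peak v_y = 0, so v_y0 = √(2gH) = √(2 × 1.62 × 27.7) = 9.474 m/s.
v_y0 = v₀ sin θ ⇒ v₀ = 9.474 / sin 64.2° = 10.52 m/s.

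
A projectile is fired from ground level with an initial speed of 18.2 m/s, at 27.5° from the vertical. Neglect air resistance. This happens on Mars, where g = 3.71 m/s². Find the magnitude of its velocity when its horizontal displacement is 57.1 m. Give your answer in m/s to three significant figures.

12.4 m/s

Horizontal component vₓ = 18.20 sin 27.5° = 8.404 m/s; vertical v_y0 = 18.20 cos 27.5° = 16.14 m/s.
At x = 57.1 m, t = x/vₓ = 57.1/8.404 = 6.795 s.
Vertical velocity there: v_y = v_y0 − g t = 16.14 − 3.71 × 6.795 = −9.064 m/s.
Speed: √(vₓ² + v_y²) = √(8.404² + 9.064²) = 12.36 m/s.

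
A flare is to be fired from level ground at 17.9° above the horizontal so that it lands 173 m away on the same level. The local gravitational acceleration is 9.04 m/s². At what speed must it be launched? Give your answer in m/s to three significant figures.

51.7 m/s

Level-ground range: R = v₀² sin(2θ)/g, so v₀ = √(gR / sin 2θ).
v₀ = √(9.04 × 173 / sin 35.80°) = √(1564 / 0.5850) = √2673.6 = 51.71 m/s.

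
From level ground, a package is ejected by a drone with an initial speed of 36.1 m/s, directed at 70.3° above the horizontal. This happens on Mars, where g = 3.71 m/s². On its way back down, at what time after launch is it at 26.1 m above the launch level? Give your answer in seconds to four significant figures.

Components: vₓ = 36.10 cos 70.3° = 12.17 m/s, v_y0 = 36.10 sin 70.3° = 33.99 m/s.
Require v_y0 t − ½ g t² = 26.1, i.e. 1.855 t² − 33.99 t + 26.1 = 0.
t = [33.99 ± √(33.99² − 2·3.71·26.1)] / 3.71 = (33.99 ± 31.01) / 3.71, so t = 0.8031 s or t = 17.52 s.
The descending-branch root is 17.52 s.

17.52 s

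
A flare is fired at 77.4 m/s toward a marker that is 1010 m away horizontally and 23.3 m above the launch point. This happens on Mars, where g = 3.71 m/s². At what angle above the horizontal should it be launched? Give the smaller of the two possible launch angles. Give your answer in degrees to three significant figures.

20.9°

Trajectory: y = x tanθ − g x² (1 + tan²θ)/(2v₀²). With x = 1010, y = 23.3, v₀ = 77.4, g = 3.71:
315.9 tan²θ − 1010 tanθ + (339.2) = 0.
tanθ = [1010 ± √(1010² − 4 × 315.9 × (339.2))] / (2 × 315.9) = (1010 ± 769.1) / 631.7, giving tanθ = 0.3813 or 2.816.
θ = 20.87° or 70.45°; the smaller is 20.87°.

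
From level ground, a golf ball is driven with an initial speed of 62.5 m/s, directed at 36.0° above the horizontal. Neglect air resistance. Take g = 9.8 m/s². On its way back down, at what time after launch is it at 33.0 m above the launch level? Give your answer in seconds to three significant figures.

6.45 s

Resolve: vₓ = 62.50 cos 36.0° = 50.56 m/s and v_y0 = 62.50 sin 36.0° = 36.74 m/s.
Height y(t) = 36.74 t − 4.900 t² = 33.0 gives 4.900 t² − 36.74 t + 33.0 = 0.
t = [36.74 ± √(36.74² − 2·9.80·33.0)] / 9.80 = (36.74 ± 26.51) / 9.80, so t = 1.044 s or t = 6.454 s.
The descending-branch root is 6.454 s.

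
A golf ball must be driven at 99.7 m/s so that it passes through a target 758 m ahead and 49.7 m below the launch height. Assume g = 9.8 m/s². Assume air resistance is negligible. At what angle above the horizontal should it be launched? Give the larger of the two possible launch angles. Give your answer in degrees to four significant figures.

66.69°

Trajectory: y = x tanθ − g x² (1 + tan²θ)/(2v₀²). With x = 758, y = −49.7, v₀ = 99.7, g = 9.80:
283.2 tan²θ − 758 tanθ + (233.5) = 0.
tanθ = [758 ± √(758² − 4 × 283.2 × (233.5))] / (2 × 283.2) = (758 ± 556.8) / 566.5, giving tanθ = 0.3552 or 2.321.
θ = 19.56° or 66.69°; the larger is 66.69°.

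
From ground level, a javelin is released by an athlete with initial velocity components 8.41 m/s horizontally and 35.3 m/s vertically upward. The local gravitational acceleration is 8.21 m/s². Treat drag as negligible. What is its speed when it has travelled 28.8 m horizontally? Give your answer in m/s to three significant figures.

11.1 m/s

At x = 28.8 m, t = x/vₓ = 28.8/8.410 = 3.424 s.
Vertical velocity there: v_y = v_y0 − g t = 35.30 − 8.21 × 3.424 = 7.185 m/s.
Speed: √(vₓ² + v_y²) = √(8.410² + 7.185²) = 11.06 m/s.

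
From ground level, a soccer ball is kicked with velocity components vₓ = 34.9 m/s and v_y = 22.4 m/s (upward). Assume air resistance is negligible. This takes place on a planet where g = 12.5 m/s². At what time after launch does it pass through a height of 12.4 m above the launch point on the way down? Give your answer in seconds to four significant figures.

2.900 s

Require v_y0 t − ½ g t² = 12.4, i.e. 6.250 t² − 22.40 t + 12.4 = 0.
t = [22.40 ± √(22.40² − 2·12.5·12.4)] / 12.5 = (22.40 ± 13.85) / 12.5, so t = 0.6842 s or t = 2.900 s.
The descending-branch root is 2.900 s.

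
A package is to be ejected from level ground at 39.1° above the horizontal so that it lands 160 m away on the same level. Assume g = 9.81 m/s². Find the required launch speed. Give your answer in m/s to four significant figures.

40.04 m/s

From R = (v₀² / g) sin 2θ: v₀ = √(gR / sin 2θ).
v₀ = √(9.81 × 160 / sin 78.20°) = √(1570 / 0.9789) = √1603.5 = 40.04 m/s.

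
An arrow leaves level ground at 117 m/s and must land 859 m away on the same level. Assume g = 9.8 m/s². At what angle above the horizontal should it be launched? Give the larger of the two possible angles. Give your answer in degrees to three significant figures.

71.0°

Level-ground range R = v₀² sin(2θ)/g ⇒ sin(2θ) = gR/v₀² = 9.80 × 859 / 117² = 0.6150.
2θ = 37.95° or 180° − 37.95° = 142.1°, so θ = 18.97° or 71.03°.
The larger angle is 71.03°.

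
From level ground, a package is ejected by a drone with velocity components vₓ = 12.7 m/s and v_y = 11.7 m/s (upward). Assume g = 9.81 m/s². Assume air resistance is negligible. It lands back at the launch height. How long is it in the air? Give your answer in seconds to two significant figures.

Landing at launch height ⇒ T = 2 v_y0 / g = 2 × 11.70 / 9.81 = 2.385 s.

2.4 s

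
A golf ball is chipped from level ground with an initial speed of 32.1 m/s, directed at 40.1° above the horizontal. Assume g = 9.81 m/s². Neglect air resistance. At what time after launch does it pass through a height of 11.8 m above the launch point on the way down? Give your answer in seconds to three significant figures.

3.53 s

vₓ = 32.10 cos 40.1° = 24.55 m/s; v_y0 = 32.10 sin 40.1° = 20.68 m/s.
Require v_y0 t − ½ g t² = 11.8, i.e. 4.905 t² − 20.68 t + 11.8 = 0.
Quadratic formula: t = (20.68 ± √196.00) / 9.81 = (20.68 ± 14.00) / 9.81 → t = 0.6806 s or 3.535 s.
The descending-branch root is 3.535 s.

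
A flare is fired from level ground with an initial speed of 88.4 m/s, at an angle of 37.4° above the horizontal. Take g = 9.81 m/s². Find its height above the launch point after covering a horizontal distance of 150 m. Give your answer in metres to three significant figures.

92.3 m

Horizontal component vₓ = 88.40 cos 37.4° = 70.23 m/s; vertical v_y0 = 88.40 sin 37.4° = 53.69 m/s.
x = vₓ t ⇒ t = 150/70.23 = 2.136 s.
Height: y = v_y0 t − ½ g t² = 53.69 × 2.136 − 4.905 × 2.136² = 114.7 − 22.38 = 92.31 m.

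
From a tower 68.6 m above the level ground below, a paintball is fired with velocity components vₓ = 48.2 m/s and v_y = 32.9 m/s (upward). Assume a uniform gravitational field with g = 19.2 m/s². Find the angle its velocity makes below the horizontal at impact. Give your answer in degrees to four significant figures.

51.67°

Vertical motion (up positive, ground at y = 0): 9.600 t² − (32.90) t − 68.6 = 0, so t = (32.90 + √(32.90² + 2·19.2·68.6)) / 19.2 = (32.90 + 60.96) / 19.2 = 4.889 s.
At impact: v_y = v_y0 − g t = −60.96 m/s; vₓ = 48.20 m/s.
Angle below horizontal: arctan(|v_y|/vₓ) = arctan(60.96/48.20) = 51.67°.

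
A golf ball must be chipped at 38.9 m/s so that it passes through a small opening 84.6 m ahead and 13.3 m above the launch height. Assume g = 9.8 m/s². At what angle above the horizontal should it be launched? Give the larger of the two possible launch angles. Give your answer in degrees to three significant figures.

72.4°

Trajectory: y = x tanθ − g x² (1 + tan²θ)/(2v₀²). With x = 84.6, y = 13.3, v₀ = 38.9, g = 9.80:
23.18 tan²θ − 84.6 tanθ + (36.48) = 0.
tanθ = [84.6 ± √(84.6² − 4 × 23.18 × (36.48))] / (2 × 23.18) = (84.6 ± 61.45) / 46.35, giving tanθ = 0.4995 or 3.151.
θ = 26.54° or 72.39°; the larger is 72.39°.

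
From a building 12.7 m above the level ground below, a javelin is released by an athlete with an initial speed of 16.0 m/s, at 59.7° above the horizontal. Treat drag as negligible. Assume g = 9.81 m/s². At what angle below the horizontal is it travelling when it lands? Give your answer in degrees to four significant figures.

68.95°

Resolve: vₓ = 16.00 cos 59.7° = 8.072 m/s and v_y0 = 16.00 sin 59.7° = 13.81 m/s.
The projectile lands when y = 12.7 + (13.81) t − ½·9.81·t² = 0. Positive root: t = (13.81 + √(13.81² + 2·9.81·12.7)) / 9.81 = (13.81 + 20.98) / 9.81 = 3.546 s.
At impact: v_y = v_y0 − g t = −20.98 m/s; vₓ = 8.072 m/s.
Angle below horizontal: arctan(|v_y|/vₓ) = arctan(20.98/8.072) = 68.95°.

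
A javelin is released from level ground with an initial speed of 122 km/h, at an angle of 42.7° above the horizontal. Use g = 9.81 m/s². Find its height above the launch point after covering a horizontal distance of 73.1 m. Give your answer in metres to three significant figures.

25.2 m

Convert: 122 km/h = 122/3.6 = 33.89 m/s.
Horizontal component vₓ = 33.89 cos 42.7° = 24.91 m/s; vertical v_y0 = 33.89 sin 42.7° = 22.98 m/s.
At x = 73.1 m, t = x/vₓ = 73.1/24.91 = 2.935 s.
Height: y = v_y0 t − ½ g t² = 22.98 × 2.935 − 4.905 × 2.935² = 67.45 − 42.26 = 25.20 m.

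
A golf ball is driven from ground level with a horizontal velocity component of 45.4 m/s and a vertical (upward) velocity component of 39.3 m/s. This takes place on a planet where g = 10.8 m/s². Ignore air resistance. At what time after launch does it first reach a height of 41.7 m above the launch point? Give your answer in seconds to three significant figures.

Set y = v_y0 t − ½ g t² = 41.7: 5.400 t² − 39.30 t + 41.7 = 0.
Quadratic formula: t = (39.30 ± √643.77) / 10.8 = (39.30 ± 25.37) / 10.8 → t = 1.290 s or 5.988 s.
The first (ascending) time is 1.290 s.

1.29 s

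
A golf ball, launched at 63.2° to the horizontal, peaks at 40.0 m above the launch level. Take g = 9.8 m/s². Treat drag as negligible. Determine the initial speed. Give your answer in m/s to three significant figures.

At the peak v_y = 0, so v_y0 = √(2gH) = √(2 × 9.80 × 40.0) = 28.00 m/s.
v_y0 = v₀ sin θ ⇒ v₀ = 28.00 / sin 63.2° = 31.37 m/s.

31.4 m/s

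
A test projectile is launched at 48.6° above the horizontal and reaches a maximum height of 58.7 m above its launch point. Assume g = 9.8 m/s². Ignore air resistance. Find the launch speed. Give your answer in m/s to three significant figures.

45.2 m/s

At the peak v_y = 0, so v_y0 = √(2gH) = √(2 × 9.80 × 58.7) = 33.92 m/s.
v_y0 = v₀ sin θ ⇒ v₀ = 33.92 / sin 48.6° = 45.22 m/s.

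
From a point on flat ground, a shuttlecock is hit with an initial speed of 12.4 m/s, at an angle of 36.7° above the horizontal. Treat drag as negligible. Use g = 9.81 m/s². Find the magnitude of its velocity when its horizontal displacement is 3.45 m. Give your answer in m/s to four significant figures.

10.72 m/s

vₓ = 12.40 cos 36.7° = 9.942 m/s; v_y0 = 12.40 sin 36.7° = 7.411 m/s.
At x = 3.45 m, t = x/vₓ = 3.45/9.942 = 0.3470 s.
Vertical velocity there: v_y = v_y0 − g t = 7.411 − 9.81 × 0.3470 = 4.006 m/s.
Speed: √(vₓ² + v_y²) = √(9.942² + 4.006²) = 10.72 m/s.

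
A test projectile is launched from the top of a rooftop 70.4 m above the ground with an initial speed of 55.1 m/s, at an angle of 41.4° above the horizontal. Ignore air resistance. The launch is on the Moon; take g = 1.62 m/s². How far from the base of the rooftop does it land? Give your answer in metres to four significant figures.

Components: vₓ = 55.10 cos 41.4° = 41.33 m/s, v_y0 = 55.10 sin 41.4° = 36.44 m/s.
Vertical motion (up positive, ground at y = 0): 0.8100 t² − (36.44) t − 70.4 = 0, so t = (36.44 + √(36.44² + 2·1.62·70.4)) / 1.62 = (36.44 + 39.44) / 1.62 = 46.84 s.
Horizontal distance: R = vₓ t = 41.33 × 46.84 = 1936 m.

1936 m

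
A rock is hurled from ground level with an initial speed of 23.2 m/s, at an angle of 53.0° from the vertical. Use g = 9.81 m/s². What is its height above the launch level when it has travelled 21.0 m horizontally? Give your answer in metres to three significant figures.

Resolve: vₓ = 23.20 sin 53.0° = 18.53 m/s and v_y0 = 23.20 cos 53.0° = 13.96 m/s.
At x = 21.0 m, t = x/vₓ = 21.0/18.53 = 1.133 s.
Height: y = v_y0 t − ½ g t² = 13.96 × 1.133 − 4.905 × 1.133² = 15.82 − 6.301 = 9.524 m.

9.52 m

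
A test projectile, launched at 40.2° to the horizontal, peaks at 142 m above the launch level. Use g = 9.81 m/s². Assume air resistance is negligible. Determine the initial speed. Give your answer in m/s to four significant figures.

At the peak v_y = 0, so v_y0 = √(2gH) = √(2 × 9.81 × 142) = 52.78 m/s.
v_y0 = v₀ sin θ ⇒ v₀ = 52.78 / sin 40.2° = 81.78 m/s.

81.78 m/s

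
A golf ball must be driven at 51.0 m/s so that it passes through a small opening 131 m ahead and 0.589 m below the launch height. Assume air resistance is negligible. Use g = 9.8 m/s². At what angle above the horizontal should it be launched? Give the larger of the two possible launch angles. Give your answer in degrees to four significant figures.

Trajectory: y = x tanθ − g x² (1 + tan²θ)/(2v₀²). With x = 131, y = −0.589, v₀ = 51.0, g = 9.80:
32.33 tan²θ − 131 tanθ + (31.74) = 0.
tanθ = [131 ± √(131² − 4 × 32.33 × (31.74))] / (2 × 32.33) = (131 ± 114.3) / 64.66, giving tanθ = 0.2588 or 3.793.
θ = 14.51° or 75.23°; the larger is 75.23°.

75.23°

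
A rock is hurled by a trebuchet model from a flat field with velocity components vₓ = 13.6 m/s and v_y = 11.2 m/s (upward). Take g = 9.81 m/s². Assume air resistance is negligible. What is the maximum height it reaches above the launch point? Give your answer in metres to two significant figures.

6.4 m

Maximum height: H = v_y0² / (2g) = 11.20² / (2 × 9.81) = 6.393 m.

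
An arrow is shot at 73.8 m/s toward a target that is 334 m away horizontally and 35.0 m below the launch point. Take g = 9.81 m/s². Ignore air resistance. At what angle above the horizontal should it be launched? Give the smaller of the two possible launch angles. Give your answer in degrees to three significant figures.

11.8°

Trajectory: y = x tanθ − g x² (1 + tan²θ)/(2v₀²). With x = 334, y = −35.0, v₀ = 73.8, g = 9.81:
100.5 tan²θ − 334 tanθ + (65.47) = 0.
tanθ = [334 ± √(334² − 4 × 100.5 × (65.47))] / (2 × 100.5) = (334 ± 292.0) / 200.9, giving tanθ = 0.2092 or 3.115.
θ = 11.81° or 72.20°; the smaller is 11.81°.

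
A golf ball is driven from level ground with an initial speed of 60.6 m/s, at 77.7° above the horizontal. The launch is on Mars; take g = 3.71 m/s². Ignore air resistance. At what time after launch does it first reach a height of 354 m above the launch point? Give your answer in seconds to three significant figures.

7.97 s

Components: vₓ = 60.60 cos 77.7° = 12.91 m/s, v_y0 = 60.60 sin 77.7° = 59.21 m/s.
Require v_y0 t − ½ g t² = 354, i.e. 1.855 t² − 59.21 t + 354 = 0.
t = [59.21 ± √(59.21² − 2·3.71·354)] / 3.71 = (59.21 ± 29.65) / 3.71, so t = 7.968 s or t = 23.95 s.
The first (ascending) time is 7.968 s.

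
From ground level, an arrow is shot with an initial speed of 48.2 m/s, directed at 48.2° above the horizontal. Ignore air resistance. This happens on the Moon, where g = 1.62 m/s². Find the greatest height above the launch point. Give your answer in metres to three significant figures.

398 m

Resolve: vₓ = 48.20 cos 48.2° = 32.13 m/s and v_y0 = 48.20 sin 48.2° = 35.93 m/s.
At the apex v_y = 0, so H = v_y0²/(2g) = 35.93²/3.240 = 398.5 m.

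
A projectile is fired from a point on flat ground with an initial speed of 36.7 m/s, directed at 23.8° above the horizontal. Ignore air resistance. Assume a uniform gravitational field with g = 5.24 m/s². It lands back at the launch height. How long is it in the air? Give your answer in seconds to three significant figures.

5.65 s

vₓ = 36.70 cos 23.8° = 33.58 m/s; v_y0 = 36.70 sin 23.8° = 14.81 m/s.
Time of flight on level ground: T = 2 v_y0 / g = 2 × 14.81 / 5.24 = 5.653 s.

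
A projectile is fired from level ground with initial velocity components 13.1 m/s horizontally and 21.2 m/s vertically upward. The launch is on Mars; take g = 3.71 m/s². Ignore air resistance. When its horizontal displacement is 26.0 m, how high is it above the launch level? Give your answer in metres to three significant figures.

Time to reach x = 26.0 m: t = x/vₓ = 26.0/13.10 = 1.985 s.
Height: y = v_y0 t − ½ g t² = 21.20 × 1.985 − 1.855 × 1.985² = 42.08 − 7.307 = 34.77 m.

34.8 m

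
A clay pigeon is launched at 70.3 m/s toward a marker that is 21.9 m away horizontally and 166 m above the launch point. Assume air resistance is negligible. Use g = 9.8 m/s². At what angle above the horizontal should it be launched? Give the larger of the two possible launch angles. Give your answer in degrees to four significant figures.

88.43°

Trajectory: y = x tanθ − g x² (1 + tan²θ)/(2v₀²). With x = 21.9, y = 166, v₀ = 70.3, g = 9.80:
0.4755 tan²θ − 21.9 tanθ + (166.5) = 0.
tanθ = [21.9 ± √(21.9² − 4 × 0.4755 × (166.5))] / (2 × 0.4755) = (21.9 ± 12.77) / 0.9511, giving tanθ = 9.605 or 36.45.
θ = 84.06° or 88.43°; the larger is 88.43°.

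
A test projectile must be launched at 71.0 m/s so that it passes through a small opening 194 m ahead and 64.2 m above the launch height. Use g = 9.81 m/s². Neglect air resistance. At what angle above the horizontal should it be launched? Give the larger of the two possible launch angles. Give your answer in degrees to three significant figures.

78.0°

Trajectory: y = x tanθ − g x² (1 + tan²θ)/(2v₀²). With x = 194, y = 64.2, v₀ = 71.0, g = 9.81:
36.62 tan²θ − 194 tanθ + (100.8) = 0.
tanθ = [194 ± √(194² − 4 × 36.62 × (100.8))] / (2 × 36.62) = (194 ± 151.2) / 73.24, giving tanθ = 0.5841 or 4.713.
θ = 30.29° or 78.02°; the larger is 78.02°.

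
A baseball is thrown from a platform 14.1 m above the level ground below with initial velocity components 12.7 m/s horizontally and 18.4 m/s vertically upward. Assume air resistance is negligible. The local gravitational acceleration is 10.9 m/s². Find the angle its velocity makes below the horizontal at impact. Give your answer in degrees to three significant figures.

63.4°

The projectile lands when y = 14.1 + (18.40) t − ½·10.9·t² = 0. Positive root: t = (18.40 + √(18.40² + 2·10.9·14.1)) / 10.9 = (18.40 + 25.42) / 10.9 = 4.020 s.
At impact: v_y = v_y0 − g t = −25.42 m/s; vₓ = 12.70 m/s.
Angle below horizontal: arctan(|v_y|/vₓ) = arctan(25.42/12.70) = 63.45°.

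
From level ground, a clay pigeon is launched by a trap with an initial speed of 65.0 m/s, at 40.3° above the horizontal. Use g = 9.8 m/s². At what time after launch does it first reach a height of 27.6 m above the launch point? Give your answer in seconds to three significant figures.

0.716 s

vₓ = 65.00 cos 40.3° = 49.57 m/s; v_y0 = 65.00 sin 40.3° = 42.04 m/s.
Set y = v_y0 t − ½ g t² = 27.6: 4.900 t² − 42.04 t + 27.6 = 0.
t = [42.04 ± √(42.04² − 2·9.80·27.6)] / 9.80 = (42.04 ± 35.02) / 9.80, so t = 0.7163 s or t = 7.864 s.
The first (ascending) time is 0.7163 s.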